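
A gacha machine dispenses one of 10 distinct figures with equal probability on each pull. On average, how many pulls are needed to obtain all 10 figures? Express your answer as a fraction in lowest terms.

7381/252

After i distinct types are collected, each trial gives a new one with probability (10−i)/10, so the expected wait for the next new type is 10/(10−i).
E = 10/10 + 10/9 + 10/8 + 10/7 + 10/6 + 10/5 + 10/4 + 10/3 + 10/2 + 10/1 = 7381/252.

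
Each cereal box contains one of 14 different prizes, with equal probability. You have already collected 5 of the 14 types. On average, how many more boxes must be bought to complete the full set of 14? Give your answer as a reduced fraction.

7129/180

Starting from 5 distinct types, each trial gives a new one with probability (14−i)/14 when i types are held, so the wait for the next new type is 14/(14−i).
E = 14/9 + 14/8 + 14/7 + 14/6 + 14/5 + 14/4 + 14/3 + 14/2 + 14/1 = 7129/180.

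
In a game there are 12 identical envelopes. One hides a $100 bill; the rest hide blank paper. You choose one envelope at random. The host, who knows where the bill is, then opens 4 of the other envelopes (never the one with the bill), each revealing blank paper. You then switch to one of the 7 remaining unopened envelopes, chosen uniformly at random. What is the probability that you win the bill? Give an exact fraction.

11/84

Your original envelope holds the bill with probability 1/12, so the other 11 collectively hold it with probability 11/12.
The host can always find 4 empty envelopes to open, so the reveals don't change that 11/12; it is now spread over the 7 remaining unopened envelopes.
P(win by switching) = (11/12) · (1/7) = 11/84.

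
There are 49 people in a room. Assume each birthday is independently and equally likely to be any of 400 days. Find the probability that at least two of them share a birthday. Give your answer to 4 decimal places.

It's easier to compute the probability that all 49 are distinct.
P(all distinct) = 400/400 · 399/400 · ··· · 352/400 ≈ 0.0466.
So the probability of at least one match is 1 − 0.0466 = 0.9534.

0.9534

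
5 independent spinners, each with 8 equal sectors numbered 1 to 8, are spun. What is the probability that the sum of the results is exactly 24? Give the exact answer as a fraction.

595/8192

There are 8^5 = 32768 equally likely outcomes.
The number of ordered 5-tuples from {1,…,8} summing to 24 is 2380.
P(sum = 24) = 2380/32768 = 595/8192.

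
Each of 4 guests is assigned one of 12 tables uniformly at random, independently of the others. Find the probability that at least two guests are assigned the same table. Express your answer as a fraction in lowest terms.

It's easier to compute the probability that all 4 are distinct.
P(all distinct) = 12/12 · 11/12 · ··· · 9/12 = 55/96.
So the probability of at least one match is 1 − 55/96 = 41/96.

41/96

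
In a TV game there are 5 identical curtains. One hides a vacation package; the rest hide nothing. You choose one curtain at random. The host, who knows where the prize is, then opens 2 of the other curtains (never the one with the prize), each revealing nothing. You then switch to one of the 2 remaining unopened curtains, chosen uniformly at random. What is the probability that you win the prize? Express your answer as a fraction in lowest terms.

2/5

Your original curtain holds the prize with probability 1/5, so the other 4 collectively hold it with probability 4/5.
The host can always find 2 empty curtains to open, so the reveals don't change that 4/5; it is now spread over the 2 remaining unopened curtains.
P(win by switching) = (4/5) · (1/2) = 2/5.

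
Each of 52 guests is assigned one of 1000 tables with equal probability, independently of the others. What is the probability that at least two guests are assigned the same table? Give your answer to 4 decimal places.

It's easier to compute the probability that all 52 are distinct.
P(all distinct) = 1000/1000 · 999/1000 · ··· · 949/1000 ≈ 0.2594.
So the probability of at least one match is 1 − 0.2594 = 0.7406.

0.7406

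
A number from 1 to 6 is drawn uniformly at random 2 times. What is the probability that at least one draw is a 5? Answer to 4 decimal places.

0.3056

P(no draw is a 5) = (5/6)^2 ≈ 0.6944.
P(at least one) = 1 − 0.6944 = 0.3056.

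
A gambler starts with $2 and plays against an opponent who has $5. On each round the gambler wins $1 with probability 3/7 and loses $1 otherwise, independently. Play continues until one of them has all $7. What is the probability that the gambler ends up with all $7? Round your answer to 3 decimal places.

Let r = q/p = (4/7)/(3/7) = 4/3. The recurrence P(i) = p·P(i+1) + q·P(i−1) with P(0)=0, P(7)=1 gives P(i) = (1 − r^i)/(1 − r^7).
P(2) = (1 − (4/3)^2) / (1 − (4/3)^7) = 1701/14197 ≈ 0.120.

0.120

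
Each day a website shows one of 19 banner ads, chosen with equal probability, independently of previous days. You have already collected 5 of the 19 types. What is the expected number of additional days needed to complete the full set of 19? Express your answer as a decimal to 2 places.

Starting from 5 distinct types, each trial gives a new one with probability (19−i)/19 when i types are held, so the wait for the next new type is 19/(19−i).
E = 19/14 + 19/13 + 19/12 + 19/11 + 19/10 + 19/9 + 19/8 + 19/7 + 19/6 + 19/5 + 19/4 + 19/3 + 19/2 + 19/1 = 22262927/360360 ≈ 61.78.

61.78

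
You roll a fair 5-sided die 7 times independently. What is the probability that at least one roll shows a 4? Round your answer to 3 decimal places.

0.790

P(no roll shows a 4) = (4/5)^7 ≈ 0.210.
P(at least one) = 1 − 0.210 = 0.790.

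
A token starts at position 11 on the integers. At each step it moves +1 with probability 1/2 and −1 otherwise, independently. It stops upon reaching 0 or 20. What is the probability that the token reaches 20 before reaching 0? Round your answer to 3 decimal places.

With a fair step, P(i) = ½P(i−1) + ½P(i+1) with P(0)=0, P(20)=1 has the linear solution P(i) = i/20.
P(11) = 11/20 ≈ 0.550.

0.550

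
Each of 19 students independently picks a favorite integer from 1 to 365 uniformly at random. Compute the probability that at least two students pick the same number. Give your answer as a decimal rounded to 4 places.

It's easier to compute the probability that all 19 are distinct.
P(all distinct) = 365/365 · 364/365 · ··· · 347/365 ≈ 0.6209.
So the probability of at least one match is 1 − 0.6209 = 0.3791.

0.3791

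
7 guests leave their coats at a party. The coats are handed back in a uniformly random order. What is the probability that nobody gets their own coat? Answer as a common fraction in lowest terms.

This is the derangement probability: permutations of 7 with no fixed point.
D(7) = 7! · (1 − 1/1! + 1/2! − ··· + (−1)^7/7!) = 1854.
P = 1854/5040 = 103/280.

103/280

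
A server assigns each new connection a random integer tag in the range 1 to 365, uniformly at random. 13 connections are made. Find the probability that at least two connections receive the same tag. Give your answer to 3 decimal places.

0.194

It's easier to compute the probability that all 13 are distinct.
P(all distinct) = 365/365 · 364/365 · ··· · 353/365 ≈ 0.806.
So the probability of at least one match is 1 − 0.806 = 0.194.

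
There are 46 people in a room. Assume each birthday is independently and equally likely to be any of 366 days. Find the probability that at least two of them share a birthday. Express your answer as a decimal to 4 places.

0.9478

It's easier to compute the probability that all 46 are distinct.
P(all distinct) = 366/366 · 365/366 · ··· · 321/366 ≈ 0.0522.
So the probability of at least one match is 1 − 0.0522 = 0.9478.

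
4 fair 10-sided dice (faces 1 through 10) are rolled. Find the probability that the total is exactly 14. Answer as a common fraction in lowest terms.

141/5000

There are 10^4 = 10000 equally likely outcomes.
The number of ordered 4-tuples from {1,…,10} summing to 14 is 282.
P(sum = 14) = 282/10000 = 141/5000.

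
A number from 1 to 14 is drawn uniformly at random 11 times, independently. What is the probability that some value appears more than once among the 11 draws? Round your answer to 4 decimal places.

0.9964

P(all 11 different) = 14/14 · 13/14 · ··· · 4/14 ≈ 0.0036.
P(at least two equal) = 1 − 0.0036 = 0.9964.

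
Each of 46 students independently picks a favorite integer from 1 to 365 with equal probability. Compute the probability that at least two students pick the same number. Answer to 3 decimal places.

0.948

It's easier to compute the probability that all 46 are distinct.
P(all distinct) = 365/365 · 364/365 · ··· · 320/365 ≈ 0.052.
So the probability of at least one match is 1 − 0.052 = 0.948.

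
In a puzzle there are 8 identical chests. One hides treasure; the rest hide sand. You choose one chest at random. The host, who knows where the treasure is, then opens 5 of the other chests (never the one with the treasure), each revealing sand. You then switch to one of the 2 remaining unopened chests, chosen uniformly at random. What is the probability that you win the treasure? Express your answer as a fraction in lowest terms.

7/16

Your original chest holds the treasure with probability 1/8, so the other 7 collectively hold it with probability 7/8.
The host can always find 5 empty chests to open, so the reveals don't change that 7/8; it is now spread over the 2 remaining unopened chests.
P(win by switching) = (7/8) · (1/2) = 7/16.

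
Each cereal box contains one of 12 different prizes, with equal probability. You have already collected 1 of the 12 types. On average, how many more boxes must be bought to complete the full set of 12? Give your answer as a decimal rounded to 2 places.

36.24

Starting from 1 distinct type, each trial gives a new one with probability (12−i)/12 when i types are held, so the wait for the next new type is 12/(12−i).
E = 12/11 + 12/10 + 12/9 + 12/8 + 12/7 + 12/6 + 12/5 + 12/4 + 12/3 + 12/2 + 12/1 = 83711/2310 ≈ 36.24.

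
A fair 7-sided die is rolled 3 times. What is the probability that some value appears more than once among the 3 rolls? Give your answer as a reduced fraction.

19/49

P(all 3 different) = 7/7 · 6/7 · ··· · 5/7 = 30/49.
P(at least two equal) = 1 − 30/49 = 19/49.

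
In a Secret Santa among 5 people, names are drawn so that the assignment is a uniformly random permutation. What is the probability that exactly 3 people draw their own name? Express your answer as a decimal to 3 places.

0.083

Choose which 3 of the 5 are fixed: C(5,3) = 10 ways.
The remaining 2 must have no fixed point: D(2) = 1.
P = 10·1/120 = 1/12 ≈ 0.083.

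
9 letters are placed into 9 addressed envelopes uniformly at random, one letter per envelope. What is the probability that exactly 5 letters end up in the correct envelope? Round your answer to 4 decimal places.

Choose which 5 of the 9 are fixed: C(9,5) = 126 ways.
The remaining 4 must have no fixed point: D(4) = 9.
P = 126·9/362880 = 1/320 ≈ 0.0031.

0.0031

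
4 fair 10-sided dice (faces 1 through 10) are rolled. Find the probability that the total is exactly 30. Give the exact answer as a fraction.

There are 10^4 = 10000 equally likely outcomes.
The number of ordered 4-tuples from {1,…,10} summing to 30 is 282.
P(sum = 30) = 282/10000 = 141/5000.

141/5000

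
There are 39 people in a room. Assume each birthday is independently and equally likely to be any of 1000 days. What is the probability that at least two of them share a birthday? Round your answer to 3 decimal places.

0.528

It's easier to compute the probability that all 39 are distinct.
P(all distinct) = 1000/1000 · 999/1000 · ··· · 962/1000 ≈ 0.472.
So the probability of at least one match is 1 − 0.472 = 0.528.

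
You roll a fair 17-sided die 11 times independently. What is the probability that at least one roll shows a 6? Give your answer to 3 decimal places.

P(no roll shows a 6) = (16/17)^11 ≈ 0.513.
P(at least one) = 1 − 0.513 = 0.487.

0.487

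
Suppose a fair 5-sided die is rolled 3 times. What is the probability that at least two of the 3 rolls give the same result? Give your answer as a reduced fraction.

13/25

P(all 3 different) = 5/5 · 4/5 · ··· · 3/5 = 12/25.
P(at least two equal) = 1 − 12/25 = 13/25.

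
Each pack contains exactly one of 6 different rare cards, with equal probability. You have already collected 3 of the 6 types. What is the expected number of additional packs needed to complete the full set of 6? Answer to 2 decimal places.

11.00

Starting from 3 distinct types, each trial gives a new one with probability (6−i)/6 when i types are held, so the wait for the next new type is 6/(6−i).
E = 6/3 + 6/2 + 6/1 = 11 ≈ 11.00.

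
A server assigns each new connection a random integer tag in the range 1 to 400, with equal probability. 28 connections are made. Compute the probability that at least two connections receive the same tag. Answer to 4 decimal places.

0.6199

It's easier to compute the probability that all 28 are distinct.
P(all distinct) = 400/400 · 399/400 · ··· · 373/400 ≈ 0.3801.
So the probability of at least one match is 1 − 0.3801 = 0.6199.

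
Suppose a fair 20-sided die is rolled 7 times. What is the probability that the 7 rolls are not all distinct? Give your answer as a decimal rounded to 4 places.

P(all 7 different) = 20/20 · 19/20 · ··· · 14/20 ≈ 0.3052.
P(at least two equal) = 1 − 0.3052 = 0.6948.

0.6948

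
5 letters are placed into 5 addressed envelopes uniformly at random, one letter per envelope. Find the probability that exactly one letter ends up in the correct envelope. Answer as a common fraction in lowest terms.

Choose which one is fixed: C(5,1) = 5 ways.
The remaining 4 must have no fixed point: D(4) = 9.
P = 5·9/120 = 3/8.

3/8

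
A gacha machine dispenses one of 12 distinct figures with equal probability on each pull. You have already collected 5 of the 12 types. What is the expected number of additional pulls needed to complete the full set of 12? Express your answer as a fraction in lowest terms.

Starting from 5 distinct types, each trial gives a new one with probability (12−i)/12 when i types are held, so the wait for the next new type is 12/(12−i).
E = 12/7 + 12/6 + 12/5 + 12/4 + 12/3 + 12/2 + 12/1 = 1089/35.

1089/35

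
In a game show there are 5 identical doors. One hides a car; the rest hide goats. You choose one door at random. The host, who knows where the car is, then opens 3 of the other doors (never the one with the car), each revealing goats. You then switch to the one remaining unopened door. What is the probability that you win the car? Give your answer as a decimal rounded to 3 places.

0.800

Your original door holds the car with probability 1/5, so the other 4 collectively hold it with probability 4/5.
The host can always find 3 empty doors to open, so the reveals don't change that 4/5; it is now spread over the 1 remaining unopened door.
P(win by switching) = (4/5) · (1/1) = 4/5 ≈ 0.800.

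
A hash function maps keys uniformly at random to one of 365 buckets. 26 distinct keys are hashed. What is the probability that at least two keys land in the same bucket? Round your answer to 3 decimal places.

0.598

It's easier to compute the probability that all 26 are distinct.
P(all distinct) = 365/365 · 364/365 · ··· · 340/365 ≈ 0.402.
So the probability of at least one match is 1 − 0.402 = 0.598.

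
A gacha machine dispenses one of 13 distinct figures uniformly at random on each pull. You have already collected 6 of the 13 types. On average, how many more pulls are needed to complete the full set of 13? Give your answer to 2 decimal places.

33.71

Starting from 6 distinct types, each trial gives a new one with probability (13−i)/13 when i types are held, so the wait for the next new type is 13/(13−i).
E = 13/7 + 13/6 + 13/5 + 13/4 + 13/3 + 13/2 + 13/1 = 4719/140 ≈ 33.71.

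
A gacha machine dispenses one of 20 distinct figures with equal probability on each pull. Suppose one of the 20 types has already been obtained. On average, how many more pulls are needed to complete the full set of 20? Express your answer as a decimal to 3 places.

Starting from 1 distinct type, each trial gives a new one with probability (20−i)/20 when i types are held, so the wait for the next new type is 20/(20−i).
E = 20/19 + 20/18 + 20/17 + 20/16 + 20/15 + 20/14 + 20/13 + 20/12 + 20/11 + 20/10 + 20/9 + 20/8 + 20/7 + 20/6 + 20/5 + 20/4 + 20/3 + 20/2 + 20/1 = 275295799/3879876 ≈ 70.955.

70.955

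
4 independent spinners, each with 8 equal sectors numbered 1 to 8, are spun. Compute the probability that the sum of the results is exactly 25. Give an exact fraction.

15/512

There are 8^4 = 4096 equally likely outcomes.
The number of ordered 4-tuples from {1,…,8} summing to 25 is 120.
P(sum = 25) = 120/4096 = 15/512.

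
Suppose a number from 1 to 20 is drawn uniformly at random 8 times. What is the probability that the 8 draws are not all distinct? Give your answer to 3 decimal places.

0.802

P(all 8 different) = 20/20 · 19/20 · ··· · 13/20 ≈ 0.198.
P(at least two equal) = 1 − 0.198 = 0.802.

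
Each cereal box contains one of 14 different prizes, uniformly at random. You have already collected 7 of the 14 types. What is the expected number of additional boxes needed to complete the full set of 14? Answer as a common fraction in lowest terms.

363/10

Starting from 7 distinct types, each trial gives a new one with probability (14−i)/14 when i types are held, so the wait for the next new type is 14/(14−i).
E = 14/7 + 14/6 + 14/5 + 14/4 + 14/3 + 14/2 + 14/1 = 363/10.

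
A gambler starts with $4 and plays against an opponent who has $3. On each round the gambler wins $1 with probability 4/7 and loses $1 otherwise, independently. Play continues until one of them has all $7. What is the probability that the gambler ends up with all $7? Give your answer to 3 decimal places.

0.789

Let r = q/p = (3/7)/(4/7) = 3/4. The recurrence P(i) = p·P(i+1) + q·P(i−1) with P(0)=0, P(7)=1 gives P(i) = (1 − r^i)/(1 − r^7).
P(4) = (1 − (3/4)^4) / (1 − (3/4)^7) = 11200/14197 ≈ 0.789.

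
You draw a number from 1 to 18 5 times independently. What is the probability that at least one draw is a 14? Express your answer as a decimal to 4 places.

0.2486

P(no draw is a 14) = (17/18)^5 ≈ 0.7514.
P(at least one) = 1 − 0.7514 = 0.2486.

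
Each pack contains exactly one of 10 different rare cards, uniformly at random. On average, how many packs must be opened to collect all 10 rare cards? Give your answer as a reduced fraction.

7381/252

After i distinct types are collected, each trial gives a new one with probability (10−i)/10, so the expected wait for the next new type is 10/(10−i).
E = 10/10 + 10/9 + 10/8 + 10/7 + 10/6 + 10/5 + 10/4 + 10/3 + 10/2 + 10/1 = 7381/252.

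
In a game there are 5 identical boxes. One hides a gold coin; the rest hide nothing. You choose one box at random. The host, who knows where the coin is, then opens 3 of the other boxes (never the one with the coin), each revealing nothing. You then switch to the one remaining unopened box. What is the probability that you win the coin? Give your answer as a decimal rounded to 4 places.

0.8000

Your original box holds the coin with probability 1/5, so the other 4 collectively hold it with probability 4/5.
The host can always find 3 empty boxes to open, so the reveals don't change that 4/5; it is now spread over the 1 remaining unopened box.
P(win by switching) = (4/5) · (1/1) = 4/5 ≈ 0.8000.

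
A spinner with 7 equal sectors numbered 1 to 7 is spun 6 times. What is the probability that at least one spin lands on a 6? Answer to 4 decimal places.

P(no spin lands on a 6) = (6/7)^6 ≈ 0.3966.
P(at least one) = 1 − 0.3966 = 0.6034.

0.6034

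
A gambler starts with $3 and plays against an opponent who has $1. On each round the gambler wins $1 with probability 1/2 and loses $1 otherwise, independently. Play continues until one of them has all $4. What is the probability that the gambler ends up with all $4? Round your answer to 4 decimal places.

With a fair step, P(i) = ½P(i−1) + ½P(i+1) with P(0)=0, P(4)=1 has the linear solution P(i) = i/4.
P(3) = 3/4 ≈ 0.7500.

0.7500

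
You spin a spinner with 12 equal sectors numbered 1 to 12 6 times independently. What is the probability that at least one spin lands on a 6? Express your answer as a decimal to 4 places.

P(no spin lands on a 6) = (11/12)^6 ≈ 0.5933.
P(at least one) = 1 − 0.5933 = 0.4067.

0.4067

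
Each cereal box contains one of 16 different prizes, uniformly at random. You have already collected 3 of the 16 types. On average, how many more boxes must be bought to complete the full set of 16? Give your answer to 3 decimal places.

Starting from 3 distinct types, each trial gives a new one with probability (16−i)/16 when i types are held, so the wait for the next new type is 16/(16−i).
E = 16/13 + 16/12 + 16/11 + 16/10 + 16/9 + 16/8 + 16/7 + 16/6 + 16/5 + 16/4 + 16/3 + 16/2 + 16/1 = 2291986/45045 ≈ 50.882.

50.882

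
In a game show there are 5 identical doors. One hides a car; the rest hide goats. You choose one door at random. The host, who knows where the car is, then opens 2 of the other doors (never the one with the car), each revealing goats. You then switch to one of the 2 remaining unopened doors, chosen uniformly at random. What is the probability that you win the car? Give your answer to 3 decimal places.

0.400

Your original door holds the car with probability 1/5, so the other 4 collectively hold it with probability 4/5.
The host can always find 2 empty doors to open, so the reveals don't change that 4/5; it is now spread over the 2 remaining unopened doors.
P(win by switching) = (4/5) · (1/2) = 2/5 ≈ 0.400.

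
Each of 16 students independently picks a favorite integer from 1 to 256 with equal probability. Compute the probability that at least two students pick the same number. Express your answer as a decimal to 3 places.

It's easier to compute the probability that all 16 are distinct.
P(all distinct) = 256/256 · 255/256 · ··· · 241/256 ≈ 0.620.
So the probability of at least one match is 1 − 0.620 = 0.380.

0.380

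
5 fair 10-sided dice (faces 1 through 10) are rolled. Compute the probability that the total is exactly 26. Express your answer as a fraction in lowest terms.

47/800

There are 10^5 = 100000 equally likely outcomes.
The number of ordered 5-tuples from {1,…,10} summing to 26 is 5875.
P(sum = 26) = 5875/100000 = 47/800.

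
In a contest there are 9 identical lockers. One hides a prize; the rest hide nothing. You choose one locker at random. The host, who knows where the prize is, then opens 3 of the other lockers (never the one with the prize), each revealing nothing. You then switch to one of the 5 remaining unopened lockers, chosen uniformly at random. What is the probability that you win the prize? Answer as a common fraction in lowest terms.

Your original locker holds the prize with probability 1/9, so the other 8 collectively hold it with probability 8/9.
The host can always find 3 empty lockers to open, so the reveals don't change that 8/9; it is now spread over the 5 remaining unopened lockers.
P(win by switching) = (8/9) · (1/5) = 8/45.

8/45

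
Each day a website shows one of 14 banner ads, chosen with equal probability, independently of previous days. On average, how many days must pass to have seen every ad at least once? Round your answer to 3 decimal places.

45.522

After i distinct types are collected, each trial gives a new one with probability (14−i)/14, so the expected wait for the next new type is 14/(14−i).
E = 14/14 + 14/13 + 14/12 + 14/11 + 14/10 + 14/9 + 14/8 + 14/7 + 14/6 + 14/5 + 14/4 + 14/3 + 14/2 + 14/1 = 1171733/25740 ≈ 45.522.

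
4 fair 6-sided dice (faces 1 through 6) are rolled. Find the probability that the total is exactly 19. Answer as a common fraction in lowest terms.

7/162

There are 6^4 = 1296 equally likely outcomes.
The number of ordered 4-tuples from {1,…,6} summing to 19 is 56.
P(sum = 19) = 56/1296 = 7/162.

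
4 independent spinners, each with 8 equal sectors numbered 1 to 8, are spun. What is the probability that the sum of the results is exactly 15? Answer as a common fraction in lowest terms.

There are 8^4 = 4096 equally likely outcomes.
The number of ordered 4-tuples from {1,…,8} summing to 15 is 284.
P(sum = 15) = 284/4096 = 71/1024.

71/1024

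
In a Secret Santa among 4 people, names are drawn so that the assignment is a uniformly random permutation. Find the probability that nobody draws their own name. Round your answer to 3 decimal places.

This is the derangement probability: permutations of 4 with no fixed point.
D(4) = 4! · (1 − 1/1! + 1/2! − ··· + (−1)^4/4!) = 9.
P = 9/24 = 3/8 ≈ 0.375.

0.375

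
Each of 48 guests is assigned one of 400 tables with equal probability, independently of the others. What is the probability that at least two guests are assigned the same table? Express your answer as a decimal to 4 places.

0.9471

It's easier to compute the probability that all 48 are distinct.
P(all distinct) = 400/400 · 399/400 · ··· · 353/400 ≈ 0.0529.
So the probability of at least one match is 1 − 0.0529 = 0.9471.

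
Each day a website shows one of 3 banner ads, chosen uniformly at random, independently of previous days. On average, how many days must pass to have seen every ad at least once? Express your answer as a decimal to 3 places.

After i distinct types are collected, each trial gives a new one with probability (3−i)/3, so the expected wait for the next new type is 3/(3−i).
E = 3/3 + 3/2 + 3/1 = 11/2 ≈ 5.500.

5.500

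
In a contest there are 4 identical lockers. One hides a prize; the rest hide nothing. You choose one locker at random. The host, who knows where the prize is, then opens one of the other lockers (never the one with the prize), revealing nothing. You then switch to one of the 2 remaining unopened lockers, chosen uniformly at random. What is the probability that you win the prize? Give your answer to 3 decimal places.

0.375

Your original locker holds the prize with probability 1/4, so the other 3 collectively hold it with probability 3/4.
The host can always find an empty locker to open, so this doesn't change that 3/4; it is now spread over the 2 remaining unopened lockers.
P(win by switching) = (3/4) · (1/2) = 3/8 ≈ 0.375.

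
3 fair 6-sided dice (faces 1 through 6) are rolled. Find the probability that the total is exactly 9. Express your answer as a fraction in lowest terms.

There are 6^3 = 216 equally likely outcomes.
The number of ordered 3-tuples from {1,…,6} summing to 9 is 25.
P(sum = 9) = 25/216.

25/216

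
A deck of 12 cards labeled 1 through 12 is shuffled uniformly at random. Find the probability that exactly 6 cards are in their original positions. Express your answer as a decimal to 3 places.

Choose which 6 of the 12 are fixed: C(12,6) = 924 ways.
The remaining 6 must have no fixed point: D(6) = 265.
P = 924·265/479001600 = 53/103680 ≈ 0.001.

0.001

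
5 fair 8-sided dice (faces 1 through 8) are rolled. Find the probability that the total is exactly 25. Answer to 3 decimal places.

0.068

There are 8^5 = 32768 equally likely outcomes.
The number of ordered 5-tuples from {1,…,8} summing to 25 is 2226.
P(sum = 25) = 2226/32768 = 1113/16384 ≈ 0.068.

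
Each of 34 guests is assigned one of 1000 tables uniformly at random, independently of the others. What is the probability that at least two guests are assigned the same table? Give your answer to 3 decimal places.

0.433

It's easier to compute the probability that all 34 are distinct.
P(all distinct) = 1000/1000 · 999/1000 · ··· · 967/1000 ≈ 0.567.
So the probability of at least one match is 1 − 0.567 = 0.433.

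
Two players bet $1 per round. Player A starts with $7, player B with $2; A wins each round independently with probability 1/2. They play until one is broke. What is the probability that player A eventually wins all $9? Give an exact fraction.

7/9

With a fair step, P(i) = ½P(i−1) + ½P(i+1) with P(0)=0, P(9)=1 has the linear solution P(i) = i/9.
P(7) = 7/9.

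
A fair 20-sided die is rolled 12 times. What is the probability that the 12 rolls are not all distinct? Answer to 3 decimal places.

P(all 12 different) = 20/20 · 19/20 · ··· · 9/20 ≈ 0.015.
P(at least two equal) = 1 − 0.015 = 0.985.

0.985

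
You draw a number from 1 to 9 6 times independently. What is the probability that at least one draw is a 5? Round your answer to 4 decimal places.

0.5067

P(no draw is a 5) = (8/9)^6 ≈ 0.4933.
P(at least one) = 1 − 0.4933 = 0.5067.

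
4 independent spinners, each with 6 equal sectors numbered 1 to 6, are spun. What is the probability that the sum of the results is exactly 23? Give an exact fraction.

1/324

There are 6^4 = 1296 equally likely outcomes.
The number of ordered 4-tuples from {1,…,6} summing to 23 is 4.
P(sum = 23) = 4/1296 = 1/324.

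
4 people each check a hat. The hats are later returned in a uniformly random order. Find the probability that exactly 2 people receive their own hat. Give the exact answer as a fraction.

1/4

Choose which 2 of the 4 are fixed: C(4,2) = 6 ways.
The remaining 2 must have no fixed point: D(2) = 1.
P = 6·1/24 = 1/4.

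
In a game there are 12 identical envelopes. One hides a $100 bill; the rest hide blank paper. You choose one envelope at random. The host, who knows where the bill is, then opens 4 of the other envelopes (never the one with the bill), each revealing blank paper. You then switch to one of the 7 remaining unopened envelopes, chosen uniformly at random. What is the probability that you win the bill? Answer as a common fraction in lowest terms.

11/84

Your original envelope holds the bill with probability 1/12, so the other 11 collectively hold it with probability 11/12.
The host can always find 4 empty envelopes to open, so the reveals don't change that 11/12; it is now spread over the 7 remaining unopened envelopes.
P(win by switching) = (11/12) · (1/7) = 11/84.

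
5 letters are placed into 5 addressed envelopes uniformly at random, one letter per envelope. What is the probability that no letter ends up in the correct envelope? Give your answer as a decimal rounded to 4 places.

0.3667

This is the derangement probability: permutations of 5 with no fixed point.
D(5) = 5! · (1 − 1/1! + 1/2! − ··· + (−1)^5/5!) = 44.
P = 44/120 = 11/30 ≈ 0.3667.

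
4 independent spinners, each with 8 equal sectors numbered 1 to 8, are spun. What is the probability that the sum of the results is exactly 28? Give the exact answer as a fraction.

35/4096

There are 8^4 = 4096 equally likely outcomes.
The number of ordered 4-tuples from {1,…,8} summing to 28 is 35.
P(sum = 28) = 35/4096.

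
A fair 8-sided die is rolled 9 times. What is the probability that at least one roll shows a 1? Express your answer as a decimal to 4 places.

0.6993

P(no roll shows a 1) = (7/8)^9 ≈ 0.3007.
P(at least one) = 1 − 0.3007 = 0.6993.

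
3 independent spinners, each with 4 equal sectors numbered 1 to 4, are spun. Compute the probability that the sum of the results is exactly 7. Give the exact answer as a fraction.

3/16

There are 4^3 = 64 equally likely outcomes.
The number of ordered 3-tuples from {1,…,4} summing to 7 is 12.
P(sum = 7) = 12/64 = 3/16.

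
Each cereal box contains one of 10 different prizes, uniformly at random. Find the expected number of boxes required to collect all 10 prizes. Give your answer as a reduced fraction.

7381/252

After i distinct types are collected, each trial gives a new one with probability (10−i)/10, so the expected wait for the next new type is 10/(10−i).
E = 10/10 + 10/9 + 10/8 + 10/7 + 10/6 + 10/5 + 10/4 + 10/3 + 10/2 + 10/1 = 7381/252.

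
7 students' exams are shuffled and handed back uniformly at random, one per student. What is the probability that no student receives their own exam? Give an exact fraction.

103/280

This is the derangement probability: permutations of 7 with no fixed point.
D(7) = 7! · (1 − 1/1! + 1/2! − ··· + (−1)^7/7!) = 1854.
P = 1854/5040 = 103/280.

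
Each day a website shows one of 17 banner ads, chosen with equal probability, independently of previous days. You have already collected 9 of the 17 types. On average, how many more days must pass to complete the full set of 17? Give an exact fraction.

Starting from 9 distinct types, each trial gives a new one with probability (17−i)/17 when i types are held, so the wait for the next new type is 17/(17−i).
E = 17/8 + 17/7 + 17/6 + 17/5 + 17/4 + 17/3 + 17/2 + 17/1 = 12937/280.

12937/280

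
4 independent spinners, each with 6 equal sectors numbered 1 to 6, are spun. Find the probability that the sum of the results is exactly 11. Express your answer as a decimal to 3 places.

There are 6^4 = 1296 equally likely outcomes.
The number of ordered 4-tuples from {1,…,6} summing to 11 is 104.
P(sum = 11) = 104/1296 = 13/162 ≈ 0.080.

0.080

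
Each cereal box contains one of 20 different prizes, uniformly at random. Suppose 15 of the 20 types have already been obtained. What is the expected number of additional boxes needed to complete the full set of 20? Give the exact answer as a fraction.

137/3

Starting from 15 distinct types, each trial gives a new one with probability (20−i)/20 when i types are held, so the wait for the next new type is 20/(20−i).
E = 20/5 + 20/4 + 20/3 + 20/2 + 20/1 = 137/3.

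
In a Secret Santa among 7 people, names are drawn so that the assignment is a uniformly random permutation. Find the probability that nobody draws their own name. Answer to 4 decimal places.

This is the derangement probability: permutations of 7 with no fixed point.
D(7) = 7! · (1 − 1/1! + 1/2! − ··· + (−1)^7/7!) = 1854.
P = 1854/5040 = 103/280 ≈ 0.3679.

0.3679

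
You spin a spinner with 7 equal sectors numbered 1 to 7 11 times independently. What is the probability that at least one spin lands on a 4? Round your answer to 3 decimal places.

P(no spin lands on a 4) = (6/7)^11 ≈ 0.183.
P(at least one) = 1 − 0.183 = 0.817.

0.817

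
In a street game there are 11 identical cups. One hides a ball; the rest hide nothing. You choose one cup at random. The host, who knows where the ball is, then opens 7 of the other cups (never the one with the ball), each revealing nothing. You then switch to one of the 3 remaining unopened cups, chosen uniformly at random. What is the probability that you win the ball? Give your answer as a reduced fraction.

10/33

Your original cup holds the ball with probability 1/11, so the other 10 collectively hold it with probability 10/11.
The host can always find 7 empty cups to open, so the reveals don't change that 10/11; it is now spread over the 3 remaining unopened cups.
P(win by switching) = (10/11) · (1/3) = 10/33.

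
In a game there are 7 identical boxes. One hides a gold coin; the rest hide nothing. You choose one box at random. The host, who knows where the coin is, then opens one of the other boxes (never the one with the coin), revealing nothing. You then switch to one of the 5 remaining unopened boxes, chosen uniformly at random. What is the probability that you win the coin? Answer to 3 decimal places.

0.171

Your original box holds the coin with probability 1/7, so the other 6 collectively hold it with probability 6/7.
The host can always find an empty box to open, so this doesn't change that 6/7; it is now spread over the 5 remaining unopened boxes.
P(win by switching) = (6/7) · (1/5) = 6/35 ≈ 0.171.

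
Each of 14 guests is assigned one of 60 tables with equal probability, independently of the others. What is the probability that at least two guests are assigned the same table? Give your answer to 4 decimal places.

It's easier to compute the probability that all 14 are distinct.
P(all distinct) = 60/60 · 59/60 · ··· · 47/60 ≈ 0.1930.
So the probability of at least one match is 1 − 0.1930 = 0.8070.

0.8070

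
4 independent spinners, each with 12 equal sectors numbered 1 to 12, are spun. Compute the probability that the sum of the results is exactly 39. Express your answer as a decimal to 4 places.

0.0106

There are 12^4 = 20736 equally likely outcomes.
The number of ordered 4-tuples from {1,…,12} summing to 39 is 220.
P(sum = 39) = 220/20736 = 55/5184 ≈ 0.0106.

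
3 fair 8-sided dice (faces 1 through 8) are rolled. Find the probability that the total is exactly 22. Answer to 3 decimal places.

0.012

There are 8^3 = 512 equally likely outcomes.
The number of ordered 3-tuples from {1,…,8} summing to 22 is 6.
P(sum = 22) = 6/512 = 3/256 ≈ 0.012.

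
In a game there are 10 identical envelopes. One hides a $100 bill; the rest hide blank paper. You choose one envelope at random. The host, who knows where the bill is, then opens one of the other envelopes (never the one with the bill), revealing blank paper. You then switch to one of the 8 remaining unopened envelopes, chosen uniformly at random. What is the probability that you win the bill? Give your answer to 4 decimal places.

Your original envelope holds the bill with probability 1/10, so the other 9 collectively hold it with probability 9/10.
The host can always find an empty envelope to open, so this doesn't change that 9/10; it is now spread over the 8 remaining unopened envelopes.
P(win by switching) = (9/10) · (1/8) = 9/80 ≈ 0.1125.

0.1125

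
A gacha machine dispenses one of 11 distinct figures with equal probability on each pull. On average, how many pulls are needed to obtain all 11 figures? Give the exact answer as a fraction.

83711/2520

After i distinct types are collected, each trial gives a new one with probability (11−i)/11, so the expected wait for the next new type is 11/(11−i).
E = 11/11 + 11/10 + 11/9 + 11/8 + 11/7 + 11/6 + 11/5 + 11/4 + 11/3 + 11/2 + 11/1 = 83711/2520.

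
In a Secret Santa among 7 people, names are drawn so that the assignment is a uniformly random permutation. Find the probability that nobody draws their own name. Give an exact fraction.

This is the derangement probability: permutations of 7 with no fixed point.
D(7) = 7! · (1 − 1/1! + 1/2! − ··· + (−1)^7/7!) = 1854.
P = 1854/5040 = 103/280.

103/280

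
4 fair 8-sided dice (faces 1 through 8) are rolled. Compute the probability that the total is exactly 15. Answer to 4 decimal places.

0.0693

There are 8^4 = 4096 equally likely outcomes.
The number of ordered 4-tuples from {1,…,8} summing to 15 is 284.
P(sum = 15) = 284/4096 = 71/1024 ≈ 0.0693.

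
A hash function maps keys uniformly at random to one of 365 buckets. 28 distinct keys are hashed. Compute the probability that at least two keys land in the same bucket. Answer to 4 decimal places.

0.6545

It's easier to compute the probability that all 28 are distinct.
P(all distinct) = 365/365 · 364/365 · ··· · 338/365 ≈ 0.3455.
So the probability of at least one match is 1 − 0.3455 = 0.6545.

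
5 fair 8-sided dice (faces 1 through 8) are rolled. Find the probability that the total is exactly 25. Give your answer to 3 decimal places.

There are 8^5 = 32768 equally likely outcomes.
The number of ordered 5-tuples from {1,…,8} summing to 25 is 2226.
P(sum = 25) = 2226/32768 = 1113/16384 ≈ 0.068.

0.068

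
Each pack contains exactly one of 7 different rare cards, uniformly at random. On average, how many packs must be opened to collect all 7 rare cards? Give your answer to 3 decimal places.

18.150

After i distinct types are collected, each trial gives a new one with probability (7−i)/7, so the expected wait for the next new type is 7/(7−i).
E = 7/7 + 7/6 + 7/5 + 7/4 + 7/3 + 7/2 + 7/1 = 363/20 ≈ 18.150.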